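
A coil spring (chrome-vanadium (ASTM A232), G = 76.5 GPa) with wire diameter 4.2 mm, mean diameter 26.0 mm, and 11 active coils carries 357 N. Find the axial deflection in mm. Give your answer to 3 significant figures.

k = Gd⁴/(8D³N_a) = (76.5×10³)(4.2⁴)/(8·26.0³·11) = 15.391 N/mm
δ = F/k = 357 / 15.391 = 23.196 mm

23.2 mm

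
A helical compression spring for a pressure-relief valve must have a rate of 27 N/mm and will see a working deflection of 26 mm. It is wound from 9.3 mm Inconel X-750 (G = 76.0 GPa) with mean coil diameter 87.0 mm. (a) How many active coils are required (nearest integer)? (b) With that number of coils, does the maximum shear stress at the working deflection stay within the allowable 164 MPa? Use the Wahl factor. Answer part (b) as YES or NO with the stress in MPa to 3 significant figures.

(a) 4 coils; (b) NO, τ_max = 223 MPa

N_a = Gd⁴/(8D³k) = (76.0×10³)(9.3⁴)/(8·87.0³·27) = 3.997 → N_a = 4
Actual rate k = Gd⁴/(8D³·4) = 26.98 N/mm
Working load F = kδ = 26.98·26 = 701.47 N
C = 87.0/9.3 = 9.3548; K_W = (4C−1)/(4C−4)+0.615/C = 1.1555
τ_max = K_W·8FD/(πd³) = 1.1555·193.21 = 223.25 MPa
τ_max > 164 MPa → exceeds allowable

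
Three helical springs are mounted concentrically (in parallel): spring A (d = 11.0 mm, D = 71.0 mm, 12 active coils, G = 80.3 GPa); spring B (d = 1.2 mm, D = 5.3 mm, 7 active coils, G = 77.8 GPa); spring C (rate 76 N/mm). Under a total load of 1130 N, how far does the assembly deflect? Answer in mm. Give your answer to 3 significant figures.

k_A = Gd⁴/(8D³N_a) = (80.3×10³)(11.0⁴)/(8·71.0³·12) = 34.217 N/mm
k_B = Gd⁴/(8D³N_a) = (77.8×10³)(1.2⁴)/(8·5.3³·7) = 19.35 N/mm
Parallel: k_eq = 34.217 + 19.35 + 76 = 129.57 N/mm
δ = F/k_eq = 1130/129.57 = 8.7213 mm

8.72 mm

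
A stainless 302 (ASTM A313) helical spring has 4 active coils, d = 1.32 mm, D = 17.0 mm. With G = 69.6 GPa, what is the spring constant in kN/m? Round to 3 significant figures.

1.34 kN/m

k = Gd⁴/(8D³N_a) = (69.6×10³ × 1.32⁴) / (8 × 17.0³ × 4)
  = 211303 / 157216 = 1.344 N/mm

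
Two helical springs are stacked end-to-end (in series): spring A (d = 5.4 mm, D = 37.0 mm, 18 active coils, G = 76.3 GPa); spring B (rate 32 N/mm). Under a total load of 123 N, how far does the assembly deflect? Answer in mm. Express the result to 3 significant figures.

k_A = Gd⁴/(8D³N_a) = (76.3×10³)(5.4⁴)/(8·37.0³·18) = 8.8947 N/mm
Series: 1/k_eq = 1/8.8947 + 1/32 = 0.14368; k_eq = 6.9601 N/mm
δ = F/k_eq = 123/6.9601 = 17.672 mm

17.7 mm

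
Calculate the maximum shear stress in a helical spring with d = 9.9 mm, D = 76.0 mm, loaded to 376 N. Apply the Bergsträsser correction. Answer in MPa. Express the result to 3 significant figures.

Spring index C = D/d = 76.0/9.9 = 7.6768
K_B = (4C+2)/(4C−3) = 32.707/27.707 = 1.1805
τ₀ = 8FD/(πd³) = 8·376·76.0/(π·9.9³) = 228608/3048.3 = 74.996 MPa
τ_max = K·τ₀ = 1.1805 × 74.996 = 88.529 MPa

88.5 MPa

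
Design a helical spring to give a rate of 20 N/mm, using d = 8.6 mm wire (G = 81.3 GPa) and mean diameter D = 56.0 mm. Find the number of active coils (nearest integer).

N_a = Gd⁴/(8D³k) = (81.3×10³ × 8.6⁴)/(8 × 56.0³ × 20)
    = 4.44718e+08 / 2.80986e+07 = 15.83 → 16 coils

16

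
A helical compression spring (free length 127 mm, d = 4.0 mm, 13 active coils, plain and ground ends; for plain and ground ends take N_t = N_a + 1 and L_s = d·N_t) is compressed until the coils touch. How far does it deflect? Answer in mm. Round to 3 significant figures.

N_t = 14; L_s = 4.0·14 = 56 mm
δ_solid = L₀ − L_s = 127 − 56 = 71 mm

71.0 mm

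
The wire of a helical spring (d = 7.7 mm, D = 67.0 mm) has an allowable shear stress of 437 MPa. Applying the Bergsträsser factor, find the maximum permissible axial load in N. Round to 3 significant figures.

C = D/d = 67.0/7.7 = 8.7013
K_B = (4C+2)/(4C−3) = 36.805/31.805 = 1.1572
τ_max = K·8FD/(πd³) → F_max = τ_allow·πd³/(8DK)
F_max = 437·π·7.7³/(8·67.0·1.1572) = 6.2676e+05/620.26 = 1010.5 N

1010 N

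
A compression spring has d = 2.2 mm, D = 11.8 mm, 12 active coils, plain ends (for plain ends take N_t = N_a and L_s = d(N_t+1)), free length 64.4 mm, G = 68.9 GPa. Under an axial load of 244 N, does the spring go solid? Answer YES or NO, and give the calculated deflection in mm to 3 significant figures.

k = Gd⁴/(8D³N_a) = (68.9×10³)(2.2⁴)/(8·11.8³·12) = 10.233 N/mm
N_t = 12; L_s = 2.2·13 = 28.6 mm; δ_solid = L₀ − L_s = 64.4 − 28.6 = 35.8 mm
δ = F/k = 244/10.233 = 23.845 mm
δ < δ_solid → spring does not go solid

NO, δ = 23.8 mm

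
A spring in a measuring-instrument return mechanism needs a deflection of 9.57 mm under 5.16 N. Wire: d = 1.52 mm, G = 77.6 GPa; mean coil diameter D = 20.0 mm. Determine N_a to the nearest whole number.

12

Required rate k = F/δ = 5.16/9.57 = 0.53918 N/mm
N_a = Gd⁴/(8D³k) = (77.6×10³ × 1.52⁴)/(8 × 20.0³ × 0.53918)
    = 414225 / 34507.8 = 12 → 12 coils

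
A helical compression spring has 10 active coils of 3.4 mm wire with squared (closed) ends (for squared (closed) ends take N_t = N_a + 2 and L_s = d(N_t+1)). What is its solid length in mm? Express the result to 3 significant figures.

44.2 mm

squared (closed) ends: N_t = N_a + 2 = 10 + 2 = 12
L_s = d·(N_t+1) = 3.4 × 13 = 44.2 mm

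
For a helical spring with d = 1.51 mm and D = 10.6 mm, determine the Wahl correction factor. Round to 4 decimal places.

C = D/d = 10.6/1.51 = 7.0199
K_W = (4C−1)/(4C−4) + 0.615/C = 27.079/24.079 + 0.0876 = 1.2122

1.2122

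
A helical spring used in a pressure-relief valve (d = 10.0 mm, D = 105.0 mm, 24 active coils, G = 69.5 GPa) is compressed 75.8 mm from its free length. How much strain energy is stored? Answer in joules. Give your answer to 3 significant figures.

8.98 J

k = Gd⁴/(8D³N_a) = (69.5×10³)(10.0⁴)/(8·105.0³·24) = 3.1269 N/mm
U = ½kδ² = 0.5 × 3.1269 × 75.8² = 8983.1 N·mm = 8.9831 J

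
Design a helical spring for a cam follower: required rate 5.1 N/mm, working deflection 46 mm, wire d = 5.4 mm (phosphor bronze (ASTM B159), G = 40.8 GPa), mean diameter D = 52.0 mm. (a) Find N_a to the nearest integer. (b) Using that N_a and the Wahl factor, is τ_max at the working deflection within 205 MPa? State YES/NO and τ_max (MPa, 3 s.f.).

(a) 6 coils; (b) NO, τ_max = 229 MPa

N_a = Gd⁴/(8D³k) = (40.8×10³)(5.4⁴)/(8·52.0³·5.1) = 6.047 → N_a = 6
Actual rate k = Gd⁴/(8D³·6) = 5.1402 N/mm
Working load F = kδ = 5.1402·46 = 236.45 N
C = 52.0/5.4 = 9.6296; K_W = (4C−1)/(4C−4)+0.615/C = 1.1508
τ_max = K_W·8FD/(πd³) = 1.1508·198.84 = 228.82 MPa
τ_max > 205 MPa → exceeds allowable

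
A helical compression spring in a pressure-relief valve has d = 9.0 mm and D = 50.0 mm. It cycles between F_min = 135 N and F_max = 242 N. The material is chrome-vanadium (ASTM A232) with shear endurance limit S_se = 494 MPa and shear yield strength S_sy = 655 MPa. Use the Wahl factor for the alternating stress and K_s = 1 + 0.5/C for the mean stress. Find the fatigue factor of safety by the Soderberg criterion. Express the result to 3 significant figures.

C = D/d = 50.0/9.0 = 5.5556; K_W = (4C−1)/(4C−4)+0.615/C = 1.2753; K_s = 1+0.5/C = 1.0900
F_a = (F_max−F_min)/2 = 53.5 N; F_m = (F_max+F_min)/2 = 188.5 N
τ_a = K_W·8F_aD/(πd³) = 1.2753 × 9.3441 = 11.917 MPa
τ_m = K_s·8F_mD/(πd³) = 1.0900 × 32.923 = 35.886 MPa
Soderberg: 1/n_f = τ_a/S_se + τ_m/S_sy = 11.917/494 + 35.886/655 = 0.02412 + 0.05479 = 0.07891
n_f = 1/0.07891 = 12.67

12.7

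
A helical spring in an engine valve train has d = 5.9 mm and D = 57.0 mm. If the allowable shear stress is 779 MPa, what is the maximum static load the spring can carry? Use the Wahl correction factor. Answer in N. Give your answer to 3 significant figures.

958 N

C = D/d = 57.0/5.9 = 9.6610
K_W = (4C−1)/(4C−4) + 0.615/C = 37.644/34.644 + 0.0637 = 1.1503
τ_max = K·8FD/(πd³) → F_max = τ_allow·πd³/(8DK)
F_max = 779·π·5.9³/(8·57.0·1.1503) = 5.0262e+05/524.52 = 958.26 N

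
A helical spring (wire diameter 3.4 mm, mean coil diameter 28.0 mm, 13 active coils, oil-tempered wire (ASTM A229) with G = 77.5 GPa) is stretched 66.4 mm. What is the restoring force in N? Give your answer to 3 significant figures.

k = Gd⁴/(8D³N_a) = (77.5×10³)(3.4⁴)/(8·28.0³·13) = 4.5364 N/mm
F = k·δ = 4.5364 × 66.4 = 301.22 N

301 N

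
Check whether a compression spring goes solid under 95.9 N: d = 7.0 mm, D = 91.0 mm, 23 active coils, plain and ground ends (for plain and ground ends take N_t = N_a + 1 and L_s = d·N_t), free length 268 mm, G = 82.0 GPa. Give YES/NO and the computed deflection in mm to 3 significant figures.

NO, δ = 67.5 mm

k = Gd⁴/(8D³N_a) = (82.0×10³)(7.0⁴)/(8·91.0³·23) = 1.4199 N/mm
N_t = 24; L_s = 7.0·24 = 168 mm; δ_solid = L₀ − L_s = 268 − 168 = 100 mm
δ = F/k = 95.9/1.4199 = 67.539 mm
δ < δ_solid → spring does not go solid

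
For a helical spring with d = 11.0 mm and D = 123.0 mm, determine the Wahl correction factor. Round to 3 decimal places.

1.129

C = D/d = 123.0/11.0 = 11.1818
K_W = (4C−1)/(4C−4) + 0.615/C = 43.727/40.727 + 0.0550 = 1.1287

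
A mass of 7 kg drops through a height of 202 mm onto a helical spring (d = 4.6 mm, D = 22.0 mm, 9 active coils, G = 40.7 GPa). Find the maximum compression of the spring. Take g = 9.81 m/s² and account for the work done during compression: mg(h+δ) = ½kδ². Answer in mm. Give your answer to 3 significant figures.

k = Gd⁴/(8D³N_a) = (40.7×10³)(4.6⁴)/(8·22.0³·9) = 23.77 N/mm
W = mg = 7 × 9.81 = 68.67 N
½kδ² − Wδ − Wh = 0 → δ = (W + √(W² + 2kWh))/k
δ = (68.67 + √(4715.6 + 659437))/23.77 = (68.67 + 814.96)/23.77 = 37.174 mm

37.2 mm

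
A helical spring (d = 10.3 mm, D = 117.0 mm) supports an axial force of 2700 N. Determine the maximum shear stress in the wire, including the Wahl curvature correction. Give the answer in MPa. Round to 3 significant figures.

Spring index C = D/d = 117.0/10.3 = 11.3592
K_W = (4C−1)/(4C−4) + 0.615/C = 44.437/41.437 + 0.0541 = 1.1265
τ₀ = 8FD/(πd³) = 8·2700·117.0/(π·10.3³) = 2.5272e+06/3432.9 = 736.17 MPa
τ_max = K·τ₀ = 1.1265 × 736.17 = 829.33 MPa

829 MPa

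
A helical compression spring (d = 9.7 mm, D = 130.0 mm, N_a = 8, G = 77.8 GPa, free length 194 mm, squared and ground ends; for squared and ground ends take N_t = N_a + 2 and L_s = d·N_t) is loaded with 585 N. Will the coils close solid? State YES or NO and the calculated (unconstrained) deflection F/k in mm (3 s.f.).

YES, δ = 119 mm

k = Gd⁴/(8D³N_a) = (77.8×10³)(9.7⁴)/(8·130.0³·8) = 4.8984 N/mm
N_t = 10; L_s = 9.7·10 = 97 mm; δ_solid = L₀ − L_s = 194 − 97 = 97 mm
δ = F/k = 585/4.8984 = 119.43 mm
δ ≥ δ_solid → spring goes solid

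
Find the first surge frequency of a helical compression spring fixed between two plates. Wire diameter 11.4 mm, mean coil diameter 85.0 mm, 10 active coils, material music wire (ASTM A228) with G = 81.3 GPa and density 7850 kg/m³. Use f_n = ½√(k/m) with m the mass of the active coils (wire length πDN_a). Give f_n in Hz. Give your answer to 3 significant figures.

k = Gd⁴/(8D³N_a) = (81.3×10³)(11.4⁴)/(8·85.0³·10) = 27.949 N/mm = 27949 N/m
Wire length L = πDN_a = π·85.0·10 = 2670.4 mm
m = ρ·(πd²/4)·L = 7850 × 102.07×10⁻⁶ m² × 2.6704 m = 2.1396 kg
f_n = ½√(k/m) = 0.5·√(27949/2.1396) = 0.5·√(13062) = 57.146 Hz

57.1 Hz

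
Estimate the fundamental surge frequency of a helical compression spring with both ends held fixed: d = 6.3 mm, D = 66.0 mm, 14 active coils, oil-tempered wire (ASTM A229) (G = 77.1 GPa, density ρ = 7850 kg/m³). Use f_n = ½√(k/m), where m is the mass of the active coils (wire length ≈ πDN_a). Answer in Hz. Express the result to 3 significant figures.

k = Gd⁴/(8D³N_a) = (77.1×10³)(6.3⁴)/(8·66.0³·14) = 3.772 N/mm = 3772 N/m
Wire length L = πDN_a = π·66.0·14 = 2902.8 mm
m = ρ·(πd²/4)·L = 7850 × 31.172×10⁻⁶ m² × 2.9028 m = 0.71033 kg
f_n = ½√(k/m) = 0.5·√(3772/0.71033) = 0.5·√(5310.1) = 36.435 Hz

36.4 Hz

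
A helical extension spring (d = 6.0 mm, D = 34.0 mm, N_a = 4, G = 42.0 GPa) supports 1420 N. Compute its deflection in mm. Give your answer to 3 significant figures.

32.8 mm

k = Gd⁴/(8D³N_a) = (42.0×10³)(6.0⁴)/(8·34.0³·4) = 43.278 N/mm
δ = F/k = 1420 / 43.278 = 32.811 mm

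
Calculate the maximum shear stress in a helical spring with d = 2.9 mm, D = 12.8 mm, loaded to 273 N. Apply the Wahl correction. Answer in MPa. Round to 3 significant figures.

Spring index C = D/d = 12.8/2.9 = 4.4138
K_W = (4C−1)/(4C−4) + 0.615/C = 16.655/13.655 + 0.1393 = 1.3590
τ₀ = 8FD/(πd³) = 8·273·12.8/(π·2.9³) = 27955.2/76.62 = 364.85 MPa
τ_max = K·τ₀ = 1.3590 × 364.85 = 495.85 MPa

496 MPa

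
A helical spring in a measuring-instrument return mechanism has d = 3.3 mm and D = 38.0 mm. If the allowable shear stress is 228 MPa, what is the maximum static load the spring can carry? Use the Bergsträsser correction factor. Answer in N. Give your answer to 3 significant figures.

C = D/d = 38.0/3.3 = 11.5152
K_B = (4C+2)/(4C−3) = 48.061/43.061 = 1.1161
τ_max = K·8FD/(πd³) → F_max = τ_allow·πd³/(8DK)
F_max = 228·π·3.3³/(8·38.0·1.1161) = 25741/339.3 = 75.865 N

75.9 N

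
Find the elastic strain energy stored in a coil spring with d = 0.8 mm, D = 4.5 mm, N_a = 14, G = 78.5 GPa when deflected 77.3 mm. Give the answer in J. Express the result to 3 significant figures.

k = Gd⁴/(8D³N_a) = (78.5×10³)(0.8⁴)/(8·4.5³·14) = 3.1505 N/mm
U = ½kδ² = 0.5 × 3.1505 × 77.3² = 9412.5 N·mm = 9.4125 J

9.41 J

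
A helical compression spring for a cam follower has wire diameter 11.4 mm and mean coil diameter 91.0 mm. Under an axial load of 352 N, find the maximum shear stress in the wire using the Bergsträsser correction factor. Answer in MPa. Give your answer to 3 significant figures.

Spring index C = D/d = 91.0/11.4 = 7.9825
K_B = (4C+2)/(4C−3) = 33.930/28.930 = 1.1728
τ₀ = 8FD/(πd³) = 8·352·91.0/(π·11.4³) = 256256/4654.4 = 55.057 MPa
τ_max = K·τ₀ = 1.1728 × 55.057 = 64.572 MPa

64.6 MPa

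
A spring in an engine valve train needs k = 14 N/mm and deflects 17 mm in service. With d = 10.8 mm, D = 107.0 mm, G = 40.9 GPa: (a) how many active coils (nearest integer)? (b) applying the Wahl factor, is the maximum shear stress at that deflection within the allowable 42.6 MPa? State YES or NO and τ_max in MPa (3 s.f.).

N_a = Gd⁴/(8D³k) = (40.9×10³)(10.8⁴)/(8·107.0³·14) = 4.056 → N_a = 4
Actual rate k = Gd⁴/(8D³·4) = 14.194 N/mm
Working load F = kδ = 14.194·17 = 241.3 N
C = 107.0/10.8 = 9.9074; K_W = (4C−1)/(4C−4)+0.615/C = 1.1463
τ_max = K_W·8FD/(πd³) = 1.1463·52.194 = 59.828 MPa
τ_max > 42.6 MPa → exceeds allowable

(a) 4 coils; (b) NO, τ_max = 59.8 MPa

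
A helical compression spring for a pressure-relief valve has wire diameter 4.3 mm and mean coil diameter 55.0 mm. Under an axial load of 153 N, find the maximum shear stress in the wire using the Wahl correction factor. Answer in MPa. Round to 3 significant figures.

Spring index C = D/d = 55.0/4.3 = 12.7907
K_W = (4C−1)/(4C−4) + 0.615/C = 50.163/47.163 + 0.0481 = 1.1117
τ₀ = 8FD/(πd³) = 8·153·55.0/(π·4.3³) = 67320/249.78 = 269.52 MPa
τ_max = K·τ₀ = 1.1117 × 269.52 = 299.62 MPa

300 MPa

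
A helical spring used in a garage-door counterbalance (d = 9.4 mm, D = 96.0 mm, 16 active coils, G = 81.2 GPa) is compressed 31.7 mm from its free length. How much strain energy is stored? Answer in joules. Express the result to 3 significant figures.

2.81 J

k = Gd⁴/(8D³N_a) = (81.2×10³)(9.4⁴)/(8·96.0³·16) = 5.5981 N/mm
U = ½kδ² = 0.5 × 5.5981 × 31.7² = 2812.8 N·mm = 2.8128 J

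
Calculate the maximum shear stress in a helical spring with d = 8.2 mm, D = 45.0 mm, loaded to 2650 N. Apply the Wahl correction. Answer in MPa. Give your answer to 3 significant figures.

Spring index C = D/d = 45.0/8.2 = 5.4878
K_W = (4C−1)/(4C−4) + 0.615/C = 20.951/17.951 + 0.1121 = 1.2792
τ₀ = 8FD/(πd³) = 8·2650·45.0/(π·8.2³) = 954000/1732.2 = 550.75 MPa
τ_max = K·τ₀ = 1.2792 × 550.75 = 704.52 MPa

705 MPa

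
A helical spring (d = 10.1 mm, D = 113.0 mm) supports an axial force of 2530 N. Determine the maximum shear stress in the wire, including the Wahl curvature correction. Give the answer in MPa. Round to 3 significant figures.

797 MPa

Spring index C = D/d = 113.0/10.1 = 11.1881
K_W = (4C−1)/(4C−4) + 0.615/C = 43.752/40.752 + 0.0550 = 1.1286
τ₀ = 8FD/(πd³) = 8·2530·113.0/(π·10.1³) = 2.28712e+06/3236.8 = 706.6 MPa
τ_max = K·τ₀ = 1.1286 × 706.6 = 797.46 MPa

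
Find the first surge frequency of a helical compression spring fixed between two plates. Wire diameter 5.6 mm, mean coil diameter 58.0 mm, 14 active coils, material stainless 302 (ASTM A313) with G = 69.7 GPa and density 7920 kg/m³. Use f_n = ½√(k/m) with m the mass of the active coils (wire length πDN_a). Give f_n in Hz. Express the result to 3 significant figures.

39.7 Hz

k = Gd⁴/(8D³N_a) = (69.7×10³)(5.6⁴)/(8·58.0³·14) = 3.1368 N/mm = 3136.8 N/m
Wire length L = πDN_a = π·58.0·14 = 2551 mm
m = ρ·(πd²/4)·L = 7920 × 24.63×10⁻⁶ m² × 2.551 m = 0.49762 kg
f_n = ½√(k/m) = 0.5·√(3136.8/0.49762) = 0.5·√(6303.6) = 39.697 Hz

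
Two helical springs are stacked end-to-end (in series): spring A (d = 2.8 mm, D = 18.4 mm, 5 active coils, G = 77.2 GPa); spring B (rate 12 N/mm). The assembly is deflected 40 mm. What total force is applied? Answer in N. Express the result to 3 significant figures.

294 N

k_A = Gd⁴/(8D³N_a) = (77.2×10³)(2.8⁴)/(8·18.4³·5) = 19.043 N/mm
Series: 1/k_eq = 1/19.043 + 1/12 = 0.13585; k_eq = 7.3613 N/mm
F = k_eq·δ = 7.3613·40 = 294.45 N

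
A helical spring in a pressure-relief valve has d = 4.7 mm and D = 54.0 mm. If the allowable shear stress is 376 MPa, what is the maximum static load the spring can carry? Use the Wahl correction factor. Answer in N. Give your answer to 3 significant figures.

252 N

C = D/d = 54.0/4.7 = 11.4894
K_W = (4C−1)/(4C−4) + 0.615/C = 44.957/41.957 + 0.0535 = 1.1250
τ_max = K·8FD/(πd³) → F_max = τ_allow·πd³/(8DK)
F_max = 376·π·4.7³/(8·54.0·1.1250) = 1.2264e+05/486.01 = 252.34 N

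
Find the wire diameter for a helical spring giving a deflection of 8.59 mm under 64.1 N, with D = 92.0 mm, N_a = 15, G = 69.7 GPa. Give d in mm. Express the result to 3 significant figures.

10.0 mm

Required rate k = F/δ = 64.1/8.59 = 7.4622 N/mm
d = (8D³N_a·k / G)^(1/4) = (8·92.0³·15·7.4622 / (69.7×10³))^0.25
  = (10004)^0.25 = 10.0010 mm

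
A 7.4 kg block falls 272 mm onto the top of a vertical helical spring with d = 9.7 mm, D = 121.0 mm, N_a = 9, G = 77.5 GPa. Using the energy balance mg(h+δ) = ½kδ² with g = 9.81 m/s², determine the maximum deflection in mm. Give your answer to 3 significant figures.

k = Gd⁴/(8D³N_a) = (77.5×10³)(9.7⁴)/(8·121.0³·9) = 5.379 N/mm
W = mg = 7.4 × 9.81 = 72.594 N
½kδ² − Wδ − Wh = 0 → δ = (W + √(W² + 2kWh))/k
δ = (72.594 + √(5269.9 + 212422))/5.379 = (72.594 + 466.57)/5.379 = 100.24 mm

100 mm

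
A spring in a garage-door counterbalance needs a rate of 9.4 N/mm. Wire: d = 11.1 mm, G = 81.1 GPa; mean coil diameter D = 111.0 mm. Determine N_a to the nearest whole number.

N_a = Gd⁴/(8D³k) = (81.1×10³ × 11.1⁴)/(8 × 111.0³ × 9.4)
    = 1.23116e+09 / 1.02846e+08 = 11.97 → 12 coils

12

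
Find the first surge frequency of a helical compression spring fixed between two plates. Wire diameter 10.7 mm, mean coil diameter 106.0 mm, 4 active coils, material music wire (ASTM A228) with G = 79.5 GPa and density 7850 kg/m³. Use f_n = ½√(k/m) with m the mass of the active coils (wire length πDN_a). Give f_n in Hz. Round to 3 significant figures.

85.3 Hz

k = Gd⁴/(8D³N_a) = (79.5×10³)(10.7⁴)/(8·106.0³·4) = 27.342 N/mm = 27342 N/m
Wire length L = πDN_a = π·106.0·4 = 1332 mm
m = ρ·(πd²/4)·L = 7850 × 89.92×10⁻⁶ m² × 1.332 m = 0.94025 kg
f_n = ½√(k/m) = 0.5·√(27342/0.94025) = 0.5·√(29080) = 85.264 Hz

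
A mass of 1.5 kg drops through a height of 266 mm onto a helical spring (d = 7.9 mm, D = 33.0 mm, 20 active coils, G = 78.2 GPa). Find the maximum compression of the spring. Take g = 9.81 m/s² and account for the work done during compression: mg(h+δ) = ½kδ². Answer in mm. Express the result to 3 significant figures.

12.4 mm

k = Gd⁴/(8D³N_a) = (78.2×10³)(7.9⁴)/(8·33.0³·20) = 52.973 N/mm
W = mg = 1.5 × 9.81 = 14.715 N
½kδ² − Wδ − Wh = 0 → δ = (W + √(W² + 2kWh))/k
δ = (14.715 + √(216.53 + 414692))/52.973 = (14.715 + 644.13)/52.973 = 12.437 mm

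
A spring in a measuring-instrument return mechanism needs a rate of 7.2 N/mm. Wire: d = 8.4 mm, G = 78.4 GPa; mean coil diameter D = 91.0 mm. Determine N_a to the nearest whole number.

N_a = Gd⁴/(8D³k) = (78.4×10³ × 8.4⁴)/(8 × 91.0³ × 7.2)
    = 3.90331e+08 / 4.34057e+07 = 8.993 → 9 coils

9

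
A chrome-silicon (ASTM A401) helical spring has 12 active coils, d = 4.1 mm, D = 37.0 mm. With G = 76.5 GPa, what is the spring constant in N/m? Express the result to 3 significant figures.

4450 N/m

k = Gd⁴/(8D³N_a) = (76.5×10³ × 4.1⁴) / (8 × 37.0³ × 12)
  = 2.16171e+07 / 4.86269e+06 = 4.4455 N/mm = 4445.5 N/m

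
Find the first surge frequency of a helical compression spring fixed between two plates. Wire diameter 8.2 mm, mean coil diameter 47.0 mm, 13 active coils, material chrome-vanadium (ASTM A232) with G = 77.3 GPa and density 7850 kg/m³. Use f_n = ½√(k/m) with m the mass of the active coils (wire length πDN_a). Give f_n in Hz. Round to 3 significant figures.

k = Gd⁴/(8D³N_a) = (77.3×10³)(8.2⁴)/(8·47.0³·13) = 32.367 N/mm = 32367 N/m
Wire length L = πDN_a = π·47.0·13 = 1919.5 mm
m = ρ·(πd²/4)·L = 7850 × 52.81×10⁻⁶ m² × 1.9195 m = 0.79575 kg
f_n = ½√(k/m) = 0.5·√(32367/0.79575) = 0.5·√(40675) = 100.84 Hz

101 Hz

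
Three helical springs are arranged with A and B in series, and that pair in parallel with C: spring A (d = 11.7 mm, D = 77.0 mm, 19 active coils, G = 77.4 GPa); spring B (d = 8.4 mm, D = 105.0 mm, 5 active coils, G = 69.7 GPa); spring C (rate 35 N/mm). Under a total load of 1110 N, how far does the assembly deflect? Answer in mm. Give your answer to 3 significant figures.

k_A = Gd⁴/(8D³N_a) = (77.4×10³)(11.7⁴)/(8·77.0³·19) = 20.901 N/mm
k_B = Gd⁴/(8D³N_a) = (69.7×10³)(8.4⁴)/(8·105.0³·5) = 7.4941 N/mm
Springs A,B series: k_AB = 1/(1/20.901+1/7.4941) = 5.5163 N/mm; parallel with C: k_eq = 5.5163+35 = 40.516 N/mm
δ = F/k_eq = 1110/40.516 = 27.396 mm

27.4 mm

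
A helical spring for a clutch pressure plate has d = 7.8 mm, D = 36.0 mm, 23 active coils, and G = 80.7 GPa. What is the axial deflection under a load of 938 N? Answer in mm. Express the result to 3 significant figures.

27.0 mm

k = Gd⁴/(8D³N_a) = (80.7×10³)(7.8⁴)/(8·36.0³·23) = 34.796 N/mm
δ = F/k = 938 / 34.796 = 26.957 mm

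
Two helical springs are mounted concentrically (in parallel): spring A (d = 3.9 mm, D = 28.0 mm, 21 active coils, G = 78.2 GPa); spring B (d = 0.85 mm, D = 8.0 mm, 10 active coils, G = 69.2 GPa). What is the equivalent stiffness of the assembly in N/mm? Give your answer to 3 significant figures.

k_A = Gd⁴/(8D³N_a) = (78.2×10³)(3.9⁴)/(8·28.0³·21) = 4.9055 N/mm
k_B = Gd⁴/(8D³N_a) = (69.2×10³)(0.85⁴)/(8·8.0³·10) = 0.88191 N/mm
Parallel: k_eq = 4.9055 + 0.88191 = 5.7874 N/mm

5.79 N/mm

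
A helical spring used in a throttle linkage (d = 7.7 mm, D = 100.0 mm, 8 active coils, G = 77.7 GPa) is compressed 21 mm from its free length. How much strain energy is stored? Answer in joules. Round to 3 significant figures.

0.941 J

k = Gd⁴/(8D³N_a) = (77.7×10³)(7.7⁴)/(8·100.0³·8) = 4.2678 N/mm
U = ½kδ² = 0.5 × 4.2678 × 21² = 941.05 N·mm = 0.94105 J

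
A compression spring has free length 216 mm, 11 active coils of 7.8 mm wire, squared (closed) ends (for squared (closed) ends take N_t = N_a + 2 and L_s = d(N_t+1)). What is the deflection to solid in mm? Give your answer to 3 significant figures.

107 mm

N_t = 13; L_s = 7.8·14 = 109.2 mm
δ_solid = L₀ − L_s = 216 − 109.2 = 106.8 mm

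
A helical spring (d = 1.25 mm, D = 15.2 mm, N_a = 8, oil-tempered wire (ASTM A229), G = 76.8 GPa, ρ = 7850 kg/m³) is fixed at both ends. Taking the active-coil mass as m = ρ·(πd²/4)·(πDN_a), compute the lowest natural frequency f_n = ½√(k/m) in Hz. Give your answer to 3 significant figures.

k = Gd⁴/(8D³N_a) = (76.8×10³)(1.25⁴)/(8·15.2³·8) = 0.83424 N/mm = 834.24 N/m
Wire length L = πDN_a = π·15.2·8 = 382.02 mm
m = ρ·(πd²/4)·L = 7850 × 1.2272×10⁻⁶ m² × 0.38202 m = 0.0036801 kg
f_n = ½√(k/m) = 0.5·√(834.24/0.0036801) = 0.5·√(2.2669e+05) = 238.06 Hz

238 Hz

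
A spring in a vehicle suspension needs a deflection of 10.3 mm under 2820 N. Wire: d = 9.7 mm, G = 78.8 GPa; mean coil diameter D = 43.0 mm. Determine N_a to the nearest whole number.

4

Required rate k = F/δ = 2820/10.3 = 273.79 N/mm
N_a = Gd⁴/(8D³k) = (78.8×10³ × 9.7⁴)/(8 × 43.0³ × 273.79)
    = 6.97611e+08 / 1.74143e+08 = 4.006 → 4 coils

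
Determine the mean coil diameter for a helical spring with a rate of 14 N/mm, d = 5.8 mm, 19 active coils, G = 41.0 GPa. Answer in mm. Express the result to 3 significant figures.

D = (Gd⁴/(8N_a·k))^(1/3) = (41.0×10³·5.8⁴/(8·19·14))^(1/3)
  = (21803.4)^(1/3) = 27.9367 mm

27.9 mm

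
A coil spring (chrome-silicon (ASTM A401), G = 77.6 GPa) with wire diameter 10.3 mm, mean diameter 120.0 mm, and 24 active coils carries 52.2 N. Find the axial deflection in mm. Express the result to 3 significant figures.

19.8 mm

k = Gd⁴/(8D³N_a) = (77.6×10³)(10.3⁴)/(8·120.0³·24) = 2.6325 N/mm
δ = F/k = 52.2 / 2.6325 = 19.829 mm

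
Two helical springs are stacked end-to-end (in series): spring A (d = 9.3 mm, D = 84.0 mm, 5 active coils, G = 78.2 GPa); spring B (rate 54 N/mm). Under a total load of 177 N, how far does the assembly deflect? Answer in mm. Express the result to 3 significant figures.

10.5 mm

k_A = Gd⁴/(8D³N_a) = (78.2×10³)(9.3⁴)/(8·84.0³·5) = 24.674 N/mm
Series: 1/k_eq = 1/24.674 + 1/54 = 0.059047; k_eq = 16.936 N/mm
δ = F/k_eq = 177/16.936 = 10.451 mm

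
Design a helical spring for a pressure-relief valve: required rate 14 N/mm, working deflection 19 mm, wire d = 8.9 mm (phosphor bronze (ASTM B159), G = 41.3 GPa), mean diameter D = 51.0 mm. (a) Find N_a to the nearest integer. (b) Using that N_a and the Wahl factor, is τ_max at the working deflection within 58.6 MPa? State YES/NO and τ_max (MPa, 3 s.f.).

(a) 17 coils; (b) NO, τ_max = 63.6 MPa

N_a = Gd⁴/(8D³k) = (41.3×10³)(8.9⁴)/(8·51.0³·14) = 17.44 → N_a = 17
Actual rate k = Gd⁴/(8D³·17) = 14.364 N/mm
Working load F = kδ = 14.364·19 = 272.91 N
C = 51.0/8.9 = 5.7303; K_W = (4C−1)/(4C−4)+0.615/C = 1.2659
τ_max = K_W·8FD/(πd³) = 1.2659·50.275 = 63.642 MPa
τ_max > 58.6 MPa → exceeds allowable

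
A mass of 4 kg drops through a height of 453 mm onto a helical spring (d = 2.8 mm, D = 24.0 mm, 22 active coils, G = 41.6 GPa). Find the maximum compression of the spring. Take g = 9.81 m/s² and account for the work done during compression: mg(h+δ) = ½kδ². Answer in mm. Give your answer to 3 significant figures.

225 mm

k = Gd⁴/(8D³N_a) = (41.6×10³)(2.8⁴)/(8·24.0³·22) = 1.0509 N/mm
W = mg = 4 × 9.81 = 39.24 N
½kδ² − Wδ − Wh = 0 → δ = (W + √(W² + 2kWh))/k
δ = (39.24 + √(1539.8 + 37362.5))/1.0509 = (39.24 + 197.24)/1.0509 = 225.01 mm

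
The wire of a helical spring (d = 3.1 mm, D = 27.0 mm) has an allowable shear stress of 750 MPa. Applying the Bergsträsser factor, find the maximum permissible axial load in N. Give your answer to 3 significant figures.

C = D/d = 27.0/3.1 = 8.7097
K_B = (4C+2)/(4C−3) = 36.839/31.839 = 1.1570
τ_max = K·8FD/(πd³) → F_max = τ_allow·πd³/(8DK)
F_max = 750·π·3.1³/(8·27.0·1.1570) = 70193/249.92 = 280.86 N

281 N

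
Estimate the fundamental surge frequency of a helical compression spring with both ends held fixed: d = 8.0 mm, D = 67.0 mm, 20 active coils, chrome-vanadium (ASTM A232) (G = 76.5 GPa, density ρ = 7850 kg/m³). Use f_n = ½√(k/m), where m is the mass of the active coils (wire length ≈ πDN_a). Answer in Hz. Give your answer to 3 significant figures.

31.3 Hz

k = Gd⁴/(8D³N_a) = (76.5×10³)(8.0⁴)/(8·67.0³·20) = 6.5114 N/mm = 6511.4 N/m
Wire length L = πDN_a = π·67.0·20 = 4209.7 mm
m = ρ·(πd²/4)·L = 7850 × 50.265×10⁻⁶ m² × 4.2097 m = 1.6611 kg
f_n = ½√(k/m) = 0.5·√(6511.4/1.6611) = 0.5·√(3920) = 31.305 Hz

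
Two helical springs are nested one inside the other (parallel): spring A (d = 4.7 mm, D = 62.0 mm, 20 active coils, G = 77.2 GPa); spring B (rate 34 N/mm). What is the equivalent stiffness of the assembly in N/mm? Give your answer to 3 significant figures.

35.0 N/mm

k_A = Gd⁴/(8D³N_a) = (77.2×10³)(4.7⁴)/(8·62.0³·20) = 0.9879 N/mm
Parallel: k_eq = 0.9879 + 34 = 34.988 N/mm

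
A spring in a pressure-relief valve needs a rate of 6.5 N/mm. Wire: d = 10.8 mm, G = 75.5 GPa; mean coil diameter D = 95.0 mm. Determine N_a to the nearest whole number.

N_a = Gd⁴/(8D³k) = (75.5×10³ × 10.8⁴)/(8 × 95.0³ × 6.5)
    = 1.02717e+09 / 4.45835e+07 = 23.04 → 23 coils

23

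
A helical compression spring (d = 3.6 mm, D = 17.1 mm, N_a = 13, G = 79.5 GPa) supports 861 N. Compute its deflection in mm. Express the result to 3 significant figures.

33.5 mm

k = Gd⁴/(8D³N_a) = (79.5×10³)(3.6⁴)/(8·17.1³·13) = 25.678 N/mm
δ = F/k = 861 / 25.678 = 33.531 mm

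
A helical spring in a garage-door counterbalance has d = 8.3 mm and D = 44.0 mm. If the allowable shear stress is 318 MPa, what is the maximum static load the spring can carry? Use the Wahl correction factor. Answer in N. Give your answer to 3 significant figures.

C = D/d = 44.0/8.3 = 5.3012
K_W = (4C−1)/(4C−4) + 0.615/C = 20.205/17.205 + 0.1160 = 1.2904
τ_max = K·8FD/(πd³) → F_max = τ_allow·πd³/(8DK)
F_max = 318·π·8.3³/(8·44.0·1.2904) = 5.7123e+05/454.21 = 1257.6 N

1260 N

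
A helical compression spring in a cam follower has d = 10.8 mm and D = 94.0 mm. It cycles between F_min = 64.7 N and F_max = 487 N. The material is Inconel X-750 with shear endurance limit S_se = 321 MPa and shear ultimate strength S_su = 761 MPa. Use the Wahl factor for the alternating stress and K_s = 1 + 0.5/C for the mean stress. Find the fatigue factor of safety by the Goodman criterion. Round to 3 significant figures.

C = D/d = 94.0/10.8 = 8.7037; K_W = (4C−1)/(4C−4)+0.615/C = 1.1680; K_s = 1+0.5/C = 1.0574
F_a = (F_max−F_min)/2 = 211.15 N; F_m = (F_max+F_min)/2 = 275.85 N
τ_a = K_W·8F_aD/(πd³) = 1.1680 × 40.122 = 46.864 MPa
τ_m = K_s·8F_mD/(πd³) = 1.0574 × 52.417 = 55.428 MPa
Goodman: 1/n_f = τ_a/S_se + τ_m/S_su = 46.864/321 + 55.428/761 = 0.14599 + 0.07284 = 0.21883
n_f = 1/0.21883 = 4.57

4.57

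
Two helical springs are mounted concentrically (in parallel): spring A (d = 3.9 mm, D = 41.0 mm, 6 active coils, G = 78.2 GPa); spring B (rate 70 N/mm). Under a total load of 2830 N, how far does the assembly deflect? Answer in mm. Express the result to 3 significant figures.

k_A = Gd⁴/(8D³N_a) = (78.2×10³)(3.9⁴)/(8·41.0³·6) = 5.4686 N/mm
Parallel: k_eq = 5.4686 + 70 = 75.469 N/mm
δ = F/k_eq = 2830/75.469 = 37.499 mm

37.5 mm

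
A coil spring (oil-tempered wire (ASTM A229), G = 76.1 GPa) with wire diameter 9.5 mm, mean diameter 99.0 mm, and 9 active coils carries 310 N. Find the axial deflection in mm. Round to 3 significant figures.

34.9 mm

k = Gd⁴/(8D³N_a) = (76.1×10³)(9.5⁴)/(8·99.0³·9) = 8.8724 N/mm
δ = F/k = 310 / 8.8724 = 34.94 mm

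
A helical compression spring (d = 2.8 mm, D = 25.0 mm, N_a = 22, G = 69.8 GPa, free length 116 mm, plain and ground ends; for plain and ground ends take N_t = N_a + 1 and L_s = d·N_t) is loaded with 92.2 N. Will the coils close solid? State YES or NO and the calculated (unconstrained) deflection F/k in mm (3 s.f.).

k = Gd⁴/(8D³N_a) = (69.8×10³)(2.8⁴)/(8·25.0³·22) = 1.5601 N/mm
N_t = 23; L_s = 2.8·23 = 64.4 mm; δ_solid = L₀ − L_s = 116 − 64.4 = 51.6 mm
δ = F/k = 92.2/1.5601 = 59.098 mm
δ ≥ δ_solid → spring goes solid

YES, δ = 59.1 mm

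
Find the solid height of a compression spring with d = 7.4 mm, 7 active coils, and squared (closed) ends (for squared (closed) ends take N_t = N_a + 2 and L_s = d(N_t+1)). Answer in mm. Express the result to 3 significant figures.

squared (closed) ends: N_t = N_a + 2 = 7 + 2 = 9
L_s = d·(N_t+1) = 7.4 × 10 = 74 mm

74.0 mm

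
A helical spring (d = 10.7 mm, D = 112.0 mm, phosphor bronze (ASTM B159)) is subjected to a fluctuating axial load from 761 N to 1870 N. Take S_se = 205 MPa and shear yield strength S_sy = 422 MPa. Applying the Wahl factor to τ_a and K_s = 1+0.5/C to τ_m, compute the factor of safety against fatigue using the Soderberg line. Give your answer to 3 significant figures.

0.677

C = D/d = 112.0/10.7 = 10.4673; K_W = (4C−1)/(4C−4)+0.615/C = 1.1380; K_s = 1+0.5/C = 1.0478
F_a = (F_max−F_min)/2 = 554.5 N; F_m = (F_max+F_min)/2 = 1315.5 N
τ_a = K_W·8F_aD/(πd³) = 1.1380 × 129.09 = 146.91 MPa
τ_m = K_s·8F_mD/(πd³) = 1.0478 × 306.27 = 320.89 MPa
Soderberg: 1/n_f = τ_a/S_se + τ_m/S_sy = 146.91/205 + 320.89/422 = 0.71662 + 0.76041 = 1.477
n_f = 1/1.477 = 0.677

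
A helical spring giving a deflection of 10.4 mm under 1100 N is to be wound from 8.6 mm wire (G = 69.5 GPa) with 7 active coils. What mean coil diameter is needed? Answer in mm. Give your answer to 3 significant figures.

Required rate k = F/δ = 1100/10.4 = 105.77 N/mm
D = (Gd⁴/(8N_a·k))^(1/3) = (69.5×10³·8.6⁴/(8·7·105.77))^(1/3)
  = (64184.7)^(1/3) = 40.0384 mm

40.0 mm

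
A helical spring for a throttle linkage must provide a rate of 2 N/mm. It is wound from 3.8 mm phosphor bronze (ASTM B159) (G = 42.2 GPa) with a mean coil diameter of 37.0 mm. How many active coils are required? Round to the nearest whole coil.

11

N_a = Gd⁴/(8D³k) = (42.2×10³ × 3.8⁴)/(8 × 37.0³ × 2)
    = 8.79927e+06 / 810448 = 10.86 → 11 coils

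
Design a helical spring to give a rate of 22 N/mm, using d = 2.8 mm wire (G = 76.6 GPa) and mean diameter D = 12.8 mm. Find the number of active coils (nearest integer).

13

N_a = Gd⁴/(8D³k) = (76.6×10³ × 2.8⁴)/(8 × 12.8³ × 22)
    = 4.70826e+06 / 369099 = 12.76 → 13 coils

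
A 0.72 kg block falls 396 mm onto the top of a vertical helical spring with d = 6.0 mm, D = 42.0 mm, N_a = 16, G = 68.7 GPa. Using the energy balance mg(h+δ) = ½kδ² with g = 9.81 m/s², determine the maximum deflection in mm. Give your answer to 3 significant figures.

25.2 mm

k = Gd⁴/(8D³N_a) = (68.7×10³)(6.0⁴)/(8·42.0³·16) = 9.3887 N/mm
W = mg = 0.72 × 9.81 = 7.0632 N
½kδ² − Wδ − Wh = 0 → δ = (W + √(W² + 2kWh))/k
δ = (7.0632 + √(49.889 + 52520.7))/9.3887 = (7.0632 + 229.28)/9.3887 = 25.174 mm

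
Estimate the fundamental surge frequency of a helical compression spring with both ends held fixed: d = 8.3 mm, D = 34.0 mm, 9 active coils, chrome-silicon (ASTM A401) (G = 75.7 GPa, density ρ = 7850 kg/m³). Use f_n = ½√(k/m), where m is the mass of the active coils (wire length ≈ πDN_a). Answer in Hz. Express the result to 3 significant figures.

k = Gd⁴/(8D³N_a) = (75.7×10³)(8.3⁴)/(8·34.0³·9) = 126.95 N/mm = 1.2695e+05 N/m
Wire length L = πDN_a = π·34.0·9 = 961.33 mm
m = ρ·(πd²/4)·L = 7850 × 54.106×10⁻⁶ m² × 0.96133 m = 0.40831 kg
f_n = ½√(k/m) = 0.5·√(1.2695e+05/0.40831) = 0.5·√(3.1092e+05) = 278.8 Hz

279 Hz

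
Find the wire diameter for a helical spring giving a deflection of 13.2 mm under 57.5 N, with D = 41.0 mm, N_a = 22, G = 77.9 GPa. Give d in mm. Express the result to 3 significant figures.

Required rate k = F/δ = 57.5/13.2 = 4.3561 N/mm
d = (8D³N_a·k / G)^(1/4) = (8·41.0³·22·4.3561 / (77.9×10³))^0.25
  = (678.3)^0.25 = 5.1033 mm

5.10 mm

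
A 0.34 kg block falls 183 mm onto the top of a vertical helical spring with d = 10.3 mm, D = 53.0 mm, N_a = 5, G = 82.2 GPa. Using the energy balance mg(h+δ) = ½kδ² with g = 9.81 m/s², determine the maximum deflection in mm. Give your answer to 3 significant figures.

k = Gd⁴/(8D³N_a) = (82.2×10³)(10.3⁴)/(8·53.0³·5) = 155.36 N/mm
W = mg = 0.34 × 9.81 = 3.3354 N
½kδ² − Wδ − Wh = 0 → δ = (W + √(W² + 2kWh))/k
δ = (3.3354 + √(11.125 + 189654))/155.36 = (3.3354 + 435.51)/155.36 = 2.8247 mm

2.82 mm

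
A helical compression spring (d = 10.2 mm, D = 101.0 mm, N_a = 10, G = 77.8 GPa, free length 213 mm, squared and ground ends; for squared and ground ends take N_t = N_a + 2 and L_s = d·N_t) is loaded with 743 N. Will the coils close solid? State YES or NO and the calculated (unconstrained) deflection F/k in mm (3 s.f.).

k = Gd⁴/(8D³N_a) = (77.8×10³)(10.2⁴)/(8·101.0³·10) = 10.217 N/mm
N_t = 12; L_s = 10.2·12 = 122.4 mm; δ_solid = L₀ − L_s = 213 − 122.4 = 90.6 mm
δ = F/k = 743/10.217 = 72.721 mm
δ < δ_solid → spring does not go solid

NO, δ = 72.7 mm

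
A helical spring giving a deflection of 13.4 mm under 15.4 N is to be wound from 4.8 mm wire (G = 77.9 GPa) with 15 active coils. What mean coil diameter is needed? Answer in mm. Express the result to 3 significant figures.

Required rate k = F/δ = 15.4/13.4 = 1.1493 N/mm
D = (Gd⁴/(8N_a·k))^(1/3) = (77.9×10³·4.8⁴/(8·15·1.1493))^(1/3)
  = (299851)^(1/3) = 66.9322 mm

66.9 mm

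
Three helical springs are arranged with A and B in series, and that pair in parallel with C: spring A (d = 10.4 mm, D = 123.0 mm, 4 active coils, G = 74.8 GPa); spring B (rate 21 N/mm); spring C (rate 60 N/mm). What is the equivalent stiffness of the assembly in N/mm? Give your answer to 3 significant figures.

k_A = Gd⁴/(8D³N_a) = (74.8×10³)(10.4⁴)/(8·123.0³·4) = 14.695 N/mm
Springs A,B series: k_AB = 1/(1/14.695+1/21) = 8.6453 N/mm; parallel with C: k_eq = 8.6453+60 = 68.645 N/mm

68.6 N/mm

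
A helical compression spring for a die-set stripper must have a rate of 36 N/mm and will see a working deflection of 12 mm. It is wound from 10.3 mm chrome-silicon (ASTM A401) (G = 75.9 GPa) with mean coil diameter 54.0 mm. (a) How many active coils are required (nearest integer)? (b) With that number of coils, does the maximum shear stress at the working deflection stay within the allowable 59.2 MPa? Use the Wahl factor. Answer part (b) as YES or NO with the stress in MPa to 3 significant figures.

N_a = Gd⁴/(8D³k) = (75.9×10³)(10.3⁴)/(8·54.0³·36) = 18.84 → N_a = 19
Actual rate k = Gd⁴/(8D³·19) = 35.692 N/mm
Working load F = kδ = 35.692·12 = 428.3 N
C = 54.0/10.3 = 5.2427; K_W = (4C−1)/(4C−4)+0.615/C = 1.2941
τ_max = K_W·8FD/(πd³) = 1.2941·53.898 = 69.748 MPa
τ_max > 59.2 MPa → exceeds allowable

(a) 19 coils; (b) NO, τ_max = 69.7 MPa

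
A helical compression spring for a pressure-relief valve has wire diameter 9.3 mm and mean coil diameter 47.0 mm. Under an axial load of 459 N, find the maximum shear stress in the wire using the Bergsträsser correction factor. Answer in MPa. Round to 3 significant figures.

Spring index C = D/d = 47.0/9.3 = 5.0538
K_B = (4C+2)/(4C−3) = 22.215/17.215 = 1.2904
τ₀ = 8FD/(πd³) = 8·459·47.0/(π·9.3³) = 172584/2527 = 68.297 MPa
τ_max = K·τ₀ = 1.2904 × 68.297 = 88.133 MPa

88.1 MPa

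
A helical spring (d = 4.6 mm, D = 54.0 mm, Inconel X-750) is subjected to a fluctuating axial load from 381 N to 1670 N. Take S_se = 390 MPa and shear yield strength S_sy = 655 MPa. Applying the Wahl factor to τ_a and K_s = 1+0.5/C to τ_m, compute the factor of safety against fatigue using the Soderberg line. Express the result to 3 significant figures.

0.203

C = D/d = 54.0/4.6 = 11.7391; K_W = (4C−1)/(4C−4)+0.615/C = 1.1222; K_s = 1+0.5/C = 1.0426
F_a = (F_max−F_min)/2 = 644.5 N; F_m = (F_max+F_min)/2 = 1025.5 N
τ_a = K_W·8F_aD/(πd³) = 1.1222 × 910.51 = 1021.8 MPa
τ_m = K_s·8F_mD/(πd³) = 1.0426 × 1448.8 = 1510.5 MPa
Soderberg: 1/n_f = τ_a/S_se + τ_m/S_sy = 1021.8/390 + 1510.5/655 = 2.61999 + 2.30605 = 4.926
n_f = 1/4.926 = 0.203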